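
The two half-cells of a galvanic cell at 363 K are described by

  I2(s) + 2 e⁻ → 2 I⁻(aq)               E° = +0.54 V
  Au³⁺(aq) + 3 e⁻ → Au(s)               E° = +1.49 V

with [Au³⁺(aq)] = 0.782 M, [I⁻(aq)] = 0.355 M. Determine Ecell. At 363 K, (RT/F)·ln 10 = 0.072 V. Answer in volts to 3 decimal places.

+0.915 V

Since E°(Au³⁺/Au) > E°(I₂/I⁻), Au³⁺/Au serves as the cathode.
E°cell = E°cat − E°an = +1.49 − (+0.54) = +0.95 V; n = 6.
Balancing gives 2 Au³⁺(aq) + 6 I⁻(aq) → 2 Au(s) + 3 I2(s); hence Q = 1 / ([Au³⁺(aq)]^2·[I⁻(aq)]^6) = 817 (log Q = 2.912).
E = E° − (0.072/n)·log Q = +0.95 − (0.072/6)(2.912) = +0.915 V.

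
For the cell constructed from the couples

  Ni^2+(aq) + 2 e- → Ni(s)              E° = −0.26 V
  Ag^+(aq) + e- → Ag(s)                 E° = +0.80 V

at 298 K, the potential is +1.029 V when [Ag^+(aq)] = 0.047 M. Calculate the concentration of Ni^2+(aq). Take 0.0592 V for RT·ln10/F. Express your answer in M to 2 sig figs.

Ag⁺/Ag is the cathode (higher E°); E°cell = +0.80 − (−0.26) = +1.06 V with n = 2.
Rearranging E = E° − (0.0592/n)·log Q gives log Q = 2(+1.06 − (+1.029))/0.0592 = 1.047.
Balancing electrons gives 2 Ag^+(aq) + Ni(s) → 2 Ag(s) + Ni^2+(aq); thus Q = [Ni^2+(aq)] / [Ag^+(aq)]^2.
Isolating [Ni^2+(aq)] in Q = 10^{1.047} yields log [Ni^2+(aq)] = −1.609, i.e. 0.025 M.

0.025 M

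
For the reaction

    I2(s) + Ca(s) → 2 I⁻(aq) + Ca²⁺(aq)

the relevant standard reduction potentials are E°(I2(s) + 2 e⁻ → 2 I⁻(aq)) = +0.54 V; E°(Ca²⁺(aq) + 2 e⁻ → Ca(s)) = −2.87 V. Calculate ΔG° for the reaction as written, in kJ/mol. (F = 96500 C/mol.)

In the reaction as written I2(s) is reduced, so the I₂/I⁻ couple is the cathode and Ca²⁺/Ca is the anode.
E°cell = +0.54 − (−2.87) = +3.41 V; balancing electrons gives n = 2.
ΔG° = −nFE°cell = −(2)(96500)(+3.41) J/mol = −658 kJ/mol.

−658 kJ/mol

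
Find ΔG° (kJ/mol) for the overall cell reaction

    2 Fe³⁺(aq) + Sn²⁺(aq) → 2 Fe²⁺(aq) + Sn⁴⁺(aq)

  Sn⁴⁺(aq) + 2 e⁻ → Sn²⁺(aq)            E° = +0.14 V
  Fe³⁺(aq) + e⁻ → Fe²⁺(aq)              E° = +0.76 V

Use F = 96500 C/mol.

In the reaction as written Fe³⁺(aq) is reduced, so the Fe³⁺/Fe²⁺ couple is the cathode and Sn⁴⁺/Sn²⁺ is the anode.
E°cell = +0.76 − (+0.14) = +0.62 V; balancing electrons gives n = 2.
ΔG° = −nFE°cell = −(2)(96500)(+0.62) J/mol = −120 kJ/mol.

−120 kJ/mol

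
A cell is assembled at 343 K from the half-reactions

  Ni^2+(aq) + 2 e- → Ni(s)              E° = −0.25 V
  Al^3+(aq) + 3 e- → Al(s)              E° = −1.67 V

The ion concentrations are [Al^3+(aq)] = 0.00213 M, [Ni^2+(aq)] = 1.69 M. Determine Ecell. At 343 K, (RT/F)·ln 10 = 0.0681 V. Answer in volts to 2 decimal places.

+1.49 V

The Ni²⁺/Ni couple has the more positive E°, so it is the cathode; Al³⁺/Al is the anode.
E°cell = E°cat − E°an = −0.25 − (−1.67) = +1.42 V; n = 6.
Balancing gives 3 Ni^2+(aq) + 2 Al(s) → 3 Ni(s) + 2 Al^3+(aq); hence Q = [Al^3+(aq)]^2 / [Ni^2+(aq)]^3 = 9.4×10^−7 (log Q = −6.027).
Applying E = E° − (RT ln10/nF)·log Q gives +1.42 − (0.0681/6)(−6.027) = +1.49 V.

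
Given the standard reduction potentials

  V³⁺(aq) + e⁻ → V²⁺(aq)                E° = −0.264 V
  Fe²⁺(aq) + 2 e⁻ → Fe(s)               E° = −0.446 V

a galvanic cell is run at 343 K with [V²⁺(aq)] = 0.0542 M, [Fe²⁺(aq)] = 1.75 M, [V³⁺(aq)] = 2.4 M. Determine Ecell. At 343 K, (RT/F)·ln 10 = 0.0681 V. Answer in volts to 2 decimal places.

+0.29 V

Since E°(V³⁺/V²⁺) > E°(Fe²⁺/Fe), V³⁺/V²⁺ serves as the cathode.
E°cell = −0.264 − (−0.446) = +0.182 V, with n = 2 electrons transferred.
The balanced reaction is 2 V³⁺(aq) + Fe(s) → 2 V²⁺(aq) + Fe²⁺(aq), so Q = ([V²⁺(aq)]^2·[Fe²⁺(aq)]) / [V³⁺(aq)]^2 = 0.000893 and log Q = −3.049.
By the Nernst equation, E = +0.182 − (0.0681/2)·(−3.049) = +0.29 V.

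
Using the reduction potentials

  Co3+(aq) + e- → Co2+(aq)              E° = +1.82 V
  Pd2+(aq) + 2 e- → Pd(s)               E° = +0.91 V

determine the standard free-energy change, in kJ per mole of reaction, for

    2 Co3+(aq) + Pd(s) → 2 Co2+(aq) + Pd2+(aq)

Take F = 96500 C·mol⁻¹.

−176 kJ/mol

In the reaction as written Co3+(aq) is reduced, so the Co³⁺/Co²⁺ couple is the cathode and Pd²⁺/Pd is the anode.
E°cell = +1.82 − (+0.91) = +0.91 V; balancing electrons gives n = 2.
ΔG° = −nFE°cell = −(2)(96500)(+0.91) J/mol = −176 kJ/mol.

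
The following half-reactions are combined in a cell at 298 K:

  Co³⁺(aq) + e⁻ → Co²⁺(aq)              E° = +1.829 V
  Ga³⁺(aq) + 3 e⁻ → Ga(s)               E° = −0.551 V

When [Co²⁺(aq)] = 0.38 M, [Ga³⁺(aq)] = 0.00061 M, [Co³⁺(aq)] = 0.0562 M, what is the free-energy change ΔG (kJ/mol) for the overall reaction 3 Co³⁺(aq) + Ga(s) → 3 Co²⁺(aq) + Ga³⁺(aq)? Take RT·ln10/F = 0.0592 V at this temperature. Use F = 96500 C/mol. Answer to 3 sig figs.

−693 kJ/mol

The standard cell potential is +1.829 − (−0.551) = +2.380 V, with n = 3 electrons in the balanced equation.
Here Q = ([Co²⁺(aq)]^3·[Ga³⁺(aq)]) / [Co³⁺(aq)]^3 = 0.189 (log Q = −0.725), giving E = +2.380 − (0.0592/3)·(−0.725) = +2.3943 V.
Then ΔG = −nFE = −3 × 96500 × +2.3943 J/mol = −693 kJ/mol.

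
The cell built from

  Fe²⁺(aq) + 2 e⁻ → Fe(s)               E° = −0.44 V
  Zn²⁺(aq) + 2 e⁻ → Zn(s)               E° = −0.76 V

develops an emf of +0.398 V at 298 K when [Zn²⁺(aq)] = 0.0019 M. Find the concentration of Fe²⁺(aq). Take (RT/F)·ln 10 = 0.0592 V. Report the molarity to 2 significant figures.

0.82 M

The Fe²⁺/Fe couple has the larger reduction potential, so it is the cathode: E°cell = −0.44 − (−0.76) = +0.32 V and n = 2.
From the Nernst equation, log Q = n(E° − E)/0.0592 = 2·(+0.32 − (+0.398))/0.0592 = −2.635.
The balanced reaction is Fe²⁺(aq) + Zn(s) → Fe(s) + Zn²⁺(aq), so Q = [Zn²⁺(aq)] / [Fe²⁺(aq)].
Substituting the known concentrations and solving, log [Fe²⁺(aq)] = −0.086 and [Fe²⁺(aq)] = 0.82 M.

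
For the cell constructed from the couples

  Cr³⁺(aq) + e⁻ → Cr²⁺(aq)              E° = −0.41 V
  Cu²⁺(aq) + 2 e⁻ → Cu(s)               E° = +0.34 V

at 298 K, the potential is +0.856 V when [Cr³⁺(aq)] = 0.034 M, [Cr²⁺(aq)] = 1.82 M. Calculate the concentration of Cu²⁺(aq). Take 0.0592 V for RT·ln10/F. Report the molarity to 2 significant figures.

With Cu²⁺/Cu at the cathode and Cr³⁺/Cr²⁺ at the anode, E°cell = +0.34 − (−0.41) = +0.75 V (n = 2).
From the Nernst equation, log Q = n(E° − E)/0.0592 = 2·(+0.75 − (+0.856))/0.0592 = −3.581.
The balanced reaction is Cu²⁺(aq) + 2 Cr²⁺(aq) → Cu(s) + 2 Cr³⁺(aq), so Q = [Cr³⁺(aq)]^2 / ([Cu²⁺(aq)]·[Cr²⁺(aq)]^2).
Solving for the unknown gives log [Cu²⁺(aq)] = 0.124, so [Cu²⁺(aq)] ≈ 1.3 M.

1.3 M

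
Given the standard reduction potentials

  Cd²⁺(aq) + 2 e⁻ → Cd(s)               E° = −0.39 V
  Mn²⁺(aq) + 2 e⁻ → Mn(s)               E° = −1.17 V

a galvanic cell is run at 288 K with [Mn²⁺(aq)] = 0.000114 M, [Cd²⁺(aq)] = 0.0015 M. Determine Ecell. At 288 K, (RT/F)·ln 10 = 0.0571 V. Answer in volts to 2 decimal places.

Cd²⁺/Cd is reduced (cathode, E° = −0.39 V) and Mn²⁺/Mn is oxidized (anode).
E°cell = −0.39 − (−1.17) = +0.78 V, with n = 2 electrons transferred.
Balancing gives Cd²⁺(aq) + Mn(s) → Cd(s) + Mn²⁺(aq); hence Q = [Mn²⁺(aq)] / [Cd²⁺(aq)] = 0.076 (log Q = −1.119).
By the Nernst equation, E = +0.78 − (0.0571/2)·(−1.119) = +0.81 V.

+0.81 V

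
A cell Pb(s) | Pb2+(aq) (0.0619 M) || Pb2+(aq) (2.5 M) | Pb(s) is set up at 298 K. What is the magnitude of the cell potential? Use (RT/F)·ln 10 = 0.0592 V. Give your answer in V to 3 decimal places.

0.048 V

For a concentration cell E°cell = 0, since both electrodes use the same couple.
The compartment with the higher Pb2+(aq) concentration (2.5 M) acts as the cathode; ions are reduced there and produced at the dilute (0.0619 M) anode.
With n = 2, Ecell = −(0.0592/2)·log([dilute]/[conc]) = −(0.0592/2)·log(0.0619/2.5) = +0.048 V.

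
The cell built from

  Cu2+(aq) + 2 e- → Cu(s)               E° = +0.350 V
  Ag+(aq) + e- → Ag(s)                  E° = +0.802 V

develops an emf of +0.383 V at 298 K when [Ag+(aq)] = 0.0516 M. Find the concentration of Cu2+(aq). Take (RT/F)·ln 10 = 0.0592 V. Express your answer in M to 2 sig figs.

Ag⁺/Ag is the cathode (higher E°); E°cell = +0.802 − (+0.350) = +0.452 V with n = 2.
From the Nernst equation, log Q = n(E° − E)/0.0592 = 2·(+0.452 − (+0.383))/0.0592 = 2.331.
The balanced reaction is 2 Ag+(aq) + Cu(s) → 2 Ag(s) + Cu2+(aq), so Q = [Cu2+(aq)] / [Ag+(aq)]^2.
Substituting the known concentrations and solving, log [Cu2+(aq)] = −0.244 and [Cu2+(aq)] = 0.57 M.

0.57 M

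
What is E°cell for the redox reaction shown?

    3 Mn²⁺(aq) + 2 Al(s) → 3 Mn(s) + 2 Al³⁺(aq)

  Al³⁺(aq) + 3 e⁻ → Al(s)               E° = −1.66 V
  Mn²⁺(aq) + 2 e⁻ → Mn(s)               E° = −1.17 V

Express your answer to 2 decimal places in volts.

Mn²⁺(aq) gains electrons, so the Mn²⁺/Mn couple is the cathode; the Al³⁺/Al couple is the anode.
E°cell = E°(cathode) − E°(anode) = −1.17 − (−1.66) = +0.49 V.
The positive value indicates the reaction is spontaneous as written.

+0.49 V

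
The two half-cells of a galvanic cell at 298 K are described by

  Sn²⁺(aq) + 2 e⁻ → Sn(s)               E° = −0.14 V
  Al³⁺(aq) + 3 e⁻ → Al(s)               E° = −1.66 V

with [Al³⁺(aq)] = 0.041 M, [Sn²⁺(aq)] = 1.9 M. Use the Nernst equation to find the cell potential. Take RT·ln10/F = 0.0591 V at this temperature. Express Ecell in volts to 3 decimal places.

+1.556 V

The Sn²⁺/Sn couple has the more positive E°, so it is the cathode; Al³⁺/Al is the anode.
E°cell = −0.14 − (−1.66) = +1.52 V, with n = 6 electrons transferred.
For the overall reaction 3 Sn²⁺(aq) + 2 Al(s) → 3 Sn(s) + 2 Al³⁺(aq), Q = [Al³⁺(aq)]^2 / [Sn²⁺(aq)]^3 = 0.000245, giving log Q = −3.611.
By the Nernst equation, E = +1.52 − (0.0591/6)·(−3.611) = +1.556 V.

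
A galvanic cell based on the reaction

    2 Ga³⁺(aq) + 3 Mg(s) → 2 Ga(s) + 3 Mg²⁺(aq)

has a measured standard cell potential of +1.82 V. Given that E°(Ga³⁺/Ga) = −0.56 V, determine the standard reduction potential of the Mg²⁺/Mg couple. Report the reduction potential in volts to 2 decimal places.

In the reaction as written the Ga³⁺/Ga couple is reduced (cathode) and Mg²⁺/Mg is oxidized (anode), so E°cell = E°(Ga³⁺/Ga) − E°(Mg²⁺/Mg).
E°(Mg²⁺/Mg) = E°(cathode) − E°cell = −0.56 − (+1.82) = −2.38 V.

−2.38 V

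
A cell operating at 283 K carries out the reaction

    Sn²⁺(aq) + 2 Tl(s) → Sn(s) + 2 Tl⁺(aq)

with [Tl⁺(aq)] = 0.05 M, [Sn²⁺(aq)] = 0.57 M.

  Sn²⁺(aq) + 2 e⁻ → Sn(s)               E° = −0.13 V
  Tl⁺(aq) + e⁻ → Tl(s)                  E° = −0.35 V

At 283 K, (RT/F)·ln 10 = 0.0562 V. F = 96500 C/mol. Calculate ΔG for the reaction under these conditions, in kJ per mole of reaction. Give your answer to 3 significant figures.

E°cell = −0.13 − (−0.35) = +0.22 V; the balanced reaction transfers n = 2 electrons.
Q = [Tl⁺(aq)]^2 / [Sn²⁺(aq)] = 0.00439, so log Q = −2.358 and E = +0.22 − (0.0562/2)(−2.358) = +0.2863 V.
Finally ΔG = −nFE = −(2)(96500 C/mol)(+0.2863 V) = −55.3 kJ/mol.

−55.3 kJ/mol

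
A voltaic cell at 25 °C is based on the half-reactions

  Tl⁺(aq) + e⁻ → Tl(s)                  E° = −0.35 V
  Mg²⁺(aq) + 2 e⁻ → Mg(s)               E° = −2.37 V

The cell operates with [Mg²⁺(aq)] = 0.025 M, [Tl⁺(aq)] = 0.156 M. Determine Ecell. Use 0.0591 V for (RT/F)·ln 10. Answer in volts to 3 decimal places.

Tl⁺/Tl is reduced (cathode, E° = −0.35 V) and Mg²⁺/Mg is oxidized (anode).
E°cell = E°cat − E°an = −0.35 − (−2.37) = +2.02 V; n = 2.
For the overall reaction 2 Tl⁺(aq) + Mg(s) → 2 Tl(s) + Mg²⁺(aq), Q = [Mg²⁺(aq)] / [Tl⁺(aq)]^2 = 1.03, giving log Q = 0.012.
Applying E = E° − (RT ln10/nF)·log Q gives +2.02 − (0.0591/2)(0.012) = +2.020 V.

+2.020 V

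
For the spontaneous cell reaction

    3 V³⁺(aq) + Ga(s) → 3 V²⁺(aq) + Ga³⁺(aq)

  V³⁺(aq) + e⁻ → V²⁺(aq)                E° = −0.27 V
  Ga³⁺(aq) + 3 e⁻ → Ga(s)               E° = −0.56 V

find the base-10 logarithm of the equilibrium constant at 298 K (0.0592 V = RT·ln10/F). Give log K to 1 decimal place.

The V³⁺/V²⁺ couple is reduced (cathode); E°cell = −0.27 − (−0.56) = +0.29 V with n = 3.
At equilibrium E = 0, so log K = nE°cell / 0.0592 = (3)(+0.29) / 0.0592 = 14.7.

log K = 14.7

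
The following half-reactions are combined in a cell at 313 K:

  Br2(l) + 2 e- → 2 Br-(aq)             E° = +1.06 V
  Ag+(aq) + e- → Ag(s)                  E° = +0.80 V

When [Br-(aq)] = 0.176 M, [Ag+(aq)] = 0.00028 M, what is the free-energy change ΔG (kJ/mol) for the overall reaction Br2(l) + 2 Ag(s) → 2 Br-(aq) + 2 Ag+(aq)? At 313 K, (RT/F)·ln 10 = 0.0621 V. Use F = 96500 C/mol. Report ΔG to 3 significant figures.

With Br₂/Br⁻ reduced at the cathode, E°cell = +1.06 − (+0.80) = +0.26 V and n = 2.
Q = [Br-(aq)]^2·[Ag+(aq)]^2 = 2.43×10^−9, so log Q = −8.615 and E = +0.26 − (0.0621/2)(−8.615) = +0.5275 V.
Then ΔG = −nFE = −2 × 96500 × +0.5275 J/mol = −102 kJ/mol.

−102 kJ/mol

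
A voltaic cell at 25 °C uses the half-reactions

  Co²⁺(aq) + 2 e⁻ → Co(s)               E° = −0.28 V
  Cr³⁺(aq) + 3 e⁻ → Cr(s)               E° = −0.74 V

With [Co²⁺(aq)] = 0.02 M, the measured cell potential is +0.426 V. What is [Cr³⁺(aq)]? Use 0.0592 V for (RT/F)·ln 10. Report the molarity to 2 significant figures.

The Co²⁺/Co couple has the larger reduction potential, so it is the cathode: E°cell = −0.28 − (−0.74) = +0.46 V and n = 6.
Rearranging E = E° − (0.0592/n)·log Q gives log Q = 6(+0.46 − (+0.426))/0.0592 = 3.446.
The balanced reaction is 3 Co²⁺(aq) + 2 Cr(s) → 3 Co(s) + 2 Cr³⁺(aq), so Q = [Cr³⁺(aq)]^2 / [Co²⁺(aq)]^3.
Substituting the known concentrations and solving, log [Cr³⁺(aq)] = −0.825 and [Cr³⁺(aq)] = 0.15 M.

0.15 M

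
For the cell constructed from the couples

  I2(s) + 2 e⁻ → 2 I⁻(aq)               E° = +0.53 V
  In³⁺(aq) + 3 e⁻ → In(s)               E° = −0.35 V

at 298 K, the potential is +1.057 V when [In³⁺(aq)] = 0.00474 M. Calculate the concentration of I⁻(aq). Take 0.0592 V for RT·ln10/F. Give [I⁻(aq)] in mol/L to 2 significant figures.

With I₂/I⁻ at the cathode and In³⁺/In at the anode, E°cell = +0.53 − (−0.35) = +0.88 V (n = 6).
Rearranging E = E° − (0.0592/n)·log Q gives log Q = 6(+0.88 − (+1.057))/0.0592 = −17.939.
Balancing electrons gives 3 I2(s) + 2 In(s) → 6 I⁻(aq) + 2 In³⁺(aq); thus Q = [I⁻(aq)]^6·[In³⁺(aq)]^2.
Substituting the known concentrations and solving, log [I⁻(aq)] = −2.215 and [I⁻(aq)] = 0.0061 M.

0.0061 M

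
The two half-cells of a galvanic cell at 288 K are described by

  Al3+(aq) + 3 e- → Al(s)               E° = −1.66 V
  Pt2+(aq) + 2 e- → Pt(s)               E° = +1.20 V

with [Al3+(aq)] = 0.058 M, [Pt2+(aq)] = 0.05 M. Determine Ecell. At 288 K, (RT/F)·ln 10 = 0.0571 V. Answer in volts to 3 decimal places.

Pt²⁺/Pt is reduced (cathode, E° = +1.20 V) and Al³⁺/Al is oxidized (anode).
E°cell = +1.20 − (−1.66) = +2.86 V, with n = 6 electrons transferred.
For the overall reaction 3 Pt2+(aq) + 2 Al(s) → 3 Pt(s) + 2 Al3+(aq), Q = [Al3+(aq)]^2 / [Pt2+(aq)]^3 = 26.9, giving log Q = 1.430.
E = E° − (0.0571/n)·log Q = +2.86 − (0.0571/6)(1.430) = +2.846 V.

+2.846 V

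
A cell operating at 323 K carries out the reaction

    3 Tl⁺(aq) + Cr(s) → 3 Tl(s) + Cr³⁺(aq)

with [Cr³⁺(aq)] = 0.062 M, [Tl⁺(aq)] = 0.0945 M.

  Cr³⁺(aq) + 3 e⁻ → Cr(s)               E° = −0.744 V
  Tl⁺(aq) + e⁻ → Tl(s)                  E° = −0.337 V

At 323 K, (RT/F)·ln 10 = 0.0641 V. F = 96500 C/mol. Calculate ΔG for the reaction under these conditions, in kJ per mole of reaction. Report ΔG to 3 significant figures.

The standard cell potential is −0.337 − (−0.744) = +0.407 V, with n = 3 electrons in the balanced equation.
The reaction quotient is [Cr³⁺(aq)] / [Tl⁺(aq)]^3 = 73.5; by Nernst, E = +0.407 − (0.0641/3)(1.866) = +0.3671 V.
Then ΔG = −nFE = −3 × 96500 × +0.3671 J/mol = −106 kJ/mol.

−106 kJ/mol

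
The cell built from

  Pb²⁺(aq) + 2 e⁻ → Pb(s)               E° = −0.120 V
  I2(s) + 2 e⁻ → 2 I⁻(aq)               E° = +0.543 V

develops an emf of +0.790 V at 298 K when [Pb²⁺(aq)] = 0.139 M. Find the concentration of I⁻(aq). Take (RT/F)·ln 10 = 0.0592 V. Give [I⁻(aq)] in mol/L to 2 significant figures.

0.019 M

The I₂/I⁻ couple has the larger reduction potential, so it is the cathode: E°cell = +0.543 − (−0.120) = +0.663 V and n = 2.
Rearranging E = E° − (0.0592/n)·log Q gives log Q = 2(+0.663 − (+0.790))/0.0592 = −4.291.
Balancing electrons gives I2(s) + Pb(s) → 2 I⁻(aq) + Pb²⁺(aq); thus Q = [I⁻(aq)]^2·[Pb²⁺(aq)].
Solving for the unknown gives log [I⁻(aq)] = −1.717, so [I⁻(aq)] ≈ 0.019 M.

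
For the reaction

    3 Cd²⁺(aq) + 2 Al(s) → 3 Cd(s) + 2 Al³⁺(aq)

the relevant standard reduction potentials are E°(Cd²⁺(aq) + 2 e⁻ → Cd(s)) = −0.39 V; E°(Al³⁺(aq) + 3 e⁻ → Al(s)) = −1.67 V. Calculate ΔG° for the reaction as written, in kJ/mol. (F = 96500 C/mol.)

In the reaction as written Cd²⁺(aq) is reduced, so the Cd²⁺/Cd couple is the cathode and Al³⁺/Al is the anode.
E°cell = −0.39 − (−1.67) = +1.28 V; balancing electrons gives n = 6.
ΔG° = −nFE°cell = −(6)(96500)(+1.28) J/mol = −741 kJ/mol.

−741 kJ/mol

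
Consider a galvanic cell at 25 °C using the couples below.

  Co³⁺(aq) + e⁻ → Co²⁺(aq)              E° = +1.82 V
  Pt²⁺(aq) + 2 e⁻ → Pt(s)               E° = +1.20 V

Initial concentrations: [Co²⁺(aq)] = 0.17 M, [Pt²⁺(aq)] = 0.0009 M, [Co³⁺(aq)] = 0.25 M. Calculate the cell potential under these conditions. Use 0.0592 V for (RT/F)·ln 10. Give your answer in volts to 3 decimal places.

+0.720 V

The Co³⁺/Co²⁺ couple has the more positive E°, so it is the cathode; Pt²⁺/Pt is the anode.
E°cell = E°cat − E°an = +1.82 − (+1.20) = +0.62 V; n = 2.
For the overall reaction 2 Co³⁺(aq) + Pt(s) → 2 Co²⁺(aq) + Pt²⁺(aq), Q = ([Co²⁺(aq)]^2·[Pt²⁺(aq)]) / [Co³⁺(aq)]^2 = 0.000416, giving log Q = −3.381.
Applying E = E° − (RT ln10/nF)·log Q gives +0.62 − (0.0592/2)(−3.381) = +0.720 V.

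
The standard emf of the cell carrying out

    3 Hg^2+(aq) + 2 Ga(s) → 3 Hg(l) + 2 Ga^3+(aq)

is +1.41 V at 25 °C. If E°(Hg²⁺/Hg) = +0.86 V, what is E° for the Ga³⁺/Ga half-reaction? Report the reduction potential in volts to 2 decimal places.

−0.55 V

In the reaction as written the Hg²⁺/Hg couple is reduced (cathode) and Ga³⁺/Ga is oxidized (anode), so E°cell = E°(Hg²⁺/Hg) − E°(Ga³⁺/Ga).
E°(Ga³⁺/Ga) = E°(cathode) − E°cell = +0.86 − (+1.41) = −0.55 V.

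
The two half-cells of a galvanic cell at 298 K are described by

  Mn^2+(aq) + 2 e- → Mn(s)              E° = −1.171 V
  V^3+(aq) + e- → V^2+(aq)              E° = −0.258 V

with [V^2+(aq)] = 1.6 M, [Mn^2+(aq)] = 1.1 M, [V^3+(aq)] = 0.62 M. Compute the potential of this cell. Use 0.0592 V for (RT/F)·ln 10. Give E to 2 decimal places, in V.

Since E°(V³⁺/V²⁺) > E°(Mn²⁺/Mn), V³⁺/V²⁺ serves as the cathode.
The standard potential is −0.258 − (−1.171) = +0.913 V and the balanced reaction transfers n = 2 electrons.
For the overall reaction 2 V^3+(aq) + Mn(s) → 2 V^2+(aq) + Mn^2+(aq), Q = ([V^2+(aq)]^2·[Mn^2+(aq)]) / [V^3+(aq)]^2 = 7.33, giving log Q = 0.865.
E = E° − (0.0592/n)·log Q = +0.913 − (0.0592/2)(0.865) = +0.89 V.

+0.89 V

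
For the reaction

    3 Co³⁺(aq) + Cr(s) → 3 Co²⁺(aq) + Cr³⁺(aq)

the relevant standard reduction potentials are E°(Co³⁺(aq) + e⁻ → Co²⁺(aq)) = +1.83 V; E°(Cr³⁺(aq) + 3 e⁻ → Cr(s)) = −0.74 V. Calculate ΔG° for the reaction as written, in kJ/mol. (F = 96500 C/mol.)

In the reaction as written Co³⁺(aq) is reduced, so the Co³⁺/Co²⁺ couple is the cathode and Cr³⁺/Cr is the anode.
E°cell = +1.83 − (−0.74) = +2.57 V; balancing electrons gives n = 3.
ΔG° = −nFE°cell = −(3)(96500)(+2.57) J/mol = −744 kJ/mol.

−744 kJ/mol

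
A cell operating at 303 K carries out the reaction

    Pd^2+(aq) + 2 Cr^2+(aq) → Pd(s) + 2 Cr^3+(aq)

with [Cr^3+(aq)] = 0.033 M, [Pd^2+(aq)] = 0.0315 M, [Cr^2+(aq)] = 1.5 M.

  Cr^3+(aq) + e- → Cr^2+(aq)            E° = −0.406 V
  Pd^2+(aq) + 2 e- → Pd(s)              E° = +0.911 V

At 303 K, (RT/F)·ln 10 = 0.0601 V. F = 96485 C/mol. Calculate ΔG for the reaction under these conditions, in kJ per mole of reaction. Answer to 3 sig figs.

−265 kJ/mol

With Pd²⁺/Pd reduced at the cathode, E°cell = +0.911 − (−0.406) = +1.317 V and n = 2.
The reaction quotient is [Cr^3+(aq)]^2 / ([Pd^2+(aq)]·[Cr^2+(aq)]^2) = 0.0154; by Nernst, E = +1.317 − (0.0601/2)(−1.813) = +1.3715 V.
ΔG = −nFE = −(2)(96485)(+1.3715) J/mol = −265 kJ/mol.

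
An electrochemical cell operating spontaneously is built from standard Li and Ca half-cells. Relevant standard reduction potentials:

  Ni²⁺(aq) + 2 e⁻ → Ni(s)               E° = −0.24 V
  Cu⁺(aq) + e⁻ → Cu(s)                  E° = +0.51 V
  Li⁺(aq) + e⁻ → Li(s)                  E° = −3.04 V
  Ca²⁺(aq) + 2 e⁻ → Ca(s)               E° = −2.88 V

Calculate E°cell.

The Ca²⁺/Ca couple has the higher E°, so Ca ion is reduced (cathode) and Li is oxidized (anode).
E°cell = E°(cathode) − E°(anode) = −2.88 − (−3.04) = +0.16 V.

+0.16 V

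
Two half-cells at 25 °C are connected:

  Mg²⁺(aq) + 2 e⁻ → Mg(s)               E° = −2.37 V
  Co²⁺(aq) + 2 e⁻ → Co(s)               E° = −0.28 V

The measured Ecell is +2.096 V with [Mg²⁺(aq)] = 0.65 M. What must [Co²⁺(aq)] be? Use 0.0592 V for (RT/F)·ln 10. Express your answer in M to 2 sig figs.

With Co²⁺/Co at the cathode and Mg²⁺/Mg at the anode, E°cell = −0.28 − (−2.37) = +2.09 V (n = 2).
Since E = E° − (0.0592/n)·log Q, log Q = n(E° − E)/0.0592 = −0.203.
For Co²⁺(aq) + Mg(s) → Co(s) + Mg²⁺(aq), the reaction quotient is Q = [Mg²⁺(aq)] / [Co²⁺(aq)].
Solving for the unknown gives log [Co²⁺(aq)] = 0.016, so [Co²⁺(aq)] ≈ 1.0 M.

1.0 M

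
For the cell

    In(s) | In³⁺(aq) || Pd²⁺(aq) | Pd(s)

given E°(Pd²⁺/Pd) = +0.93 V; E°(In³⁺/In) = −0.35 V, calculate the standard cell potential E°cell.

By convention the left-hand electrode in cell notation is the anode (oxidation) and the right-hand electrode is the cathode (reduction).
E°cell = E°(right) − E°(left) = +0.93 − (−0.35) = +1.28 V.

+1.28 V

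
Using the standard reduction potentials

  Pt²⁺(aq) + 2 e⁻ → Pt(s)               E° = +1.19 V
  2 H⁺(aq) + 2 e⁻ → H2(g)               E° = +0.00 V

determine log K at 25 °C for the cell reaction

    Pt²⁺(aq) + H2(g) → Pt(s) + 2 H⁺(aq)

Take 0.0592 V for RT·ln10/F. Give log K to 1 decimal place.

The Pt²⁺/Pt couple is reduced (cathode); E°cell = +1.19 − (+0.00) = +1.19 V with n = 2.
At equilibrium E = 0, so log K = nE°cell / 0.0592 = (2)(+1.19) / 0.0592 = 40.2.

log K = 40.2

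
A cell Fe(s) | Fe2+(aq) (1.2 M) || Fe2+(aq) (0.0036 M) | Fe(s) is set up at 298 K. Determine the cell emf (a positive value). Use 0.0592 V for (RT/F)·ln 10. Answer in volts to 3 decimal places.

0.075 V

For a concentration cell E°cell = 0, since both electrodes use the same couple.
The compartment with the higher Fe2+(aq) concentration (1.2 M) acts as the cathode; ions are reduced there and produced at the dilute (0.0036 M) anode.
With n = 2, Ecell = −(0.0592/2)·log([dilute]/[conc]) = −(0.0592/2)·log(0.0036/1.2) = +0.075 V.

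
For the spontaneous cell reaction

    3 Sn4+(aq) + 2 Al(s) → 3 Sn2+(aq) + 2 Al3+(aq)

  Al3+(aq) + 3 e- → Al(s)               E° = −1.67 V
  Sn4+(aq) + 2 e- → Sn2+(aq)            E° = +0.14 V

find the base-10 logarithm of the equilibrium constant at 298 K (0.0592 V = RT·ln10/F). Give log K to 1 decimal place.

log K = 183.4

The Sn⁴⁺/Sn²⁺ couple is reduced (cathode); E°cell = +0.14 − (−1.67) = +1.81 V with n = 6.
At equilibrium E = 0, so log K = nE°cell / 0.0592 = (6)(+1.81) / 0.0592 = 183.4.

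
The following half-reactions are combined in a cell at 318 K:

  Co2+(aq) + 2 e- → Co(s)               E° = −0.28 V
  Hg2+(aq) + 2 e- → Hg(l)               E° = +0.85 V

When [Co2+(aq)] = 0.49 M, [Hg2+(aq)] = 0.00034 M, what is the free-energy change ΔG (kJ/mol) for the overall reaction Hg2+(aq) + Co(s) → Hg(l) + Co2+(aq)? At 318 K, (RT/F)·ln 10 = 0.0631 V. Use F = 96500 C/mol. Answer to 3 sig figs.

E°cell = +0.85 − (−0.28) = +1.13 V; the balanced reaction transfers n = 2 electrons.
Q = [Co2+(aq)] / [Hg2+(aq)] = 1.44×10^3, so log Q = 3.159 and E = +1.13 − (0.0631/2)(3.159) = +1.0303 V.
ΔG = −nFE = −(2)(96500)(+1.0303) J/mol = −199 kJ/mol.

−199 kJ/mol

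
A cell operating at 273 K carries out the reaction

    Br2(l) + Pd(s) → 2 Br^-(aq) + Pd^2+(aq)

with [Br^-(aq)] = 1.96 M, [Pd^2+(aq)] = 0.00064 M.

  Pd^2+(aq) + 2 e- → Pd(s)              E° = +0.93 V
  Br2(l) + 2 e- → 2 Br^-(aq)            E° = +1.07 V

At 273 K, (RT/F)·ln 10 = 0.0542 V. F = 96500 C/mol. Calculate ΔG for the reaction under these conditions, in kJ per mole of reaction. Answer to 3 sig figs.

−40.7 kJ/mol

The standard cell potential is +1.07 − (+0.93) = +0.14 V, with n = 2 electrons in the balanced equation.
Q = [Br^-(aq)]^2·[Pd^2+(aq)] = 0.00246, so log Q = −2.609 and E = +0.14 − (0.0542/2)(−2.609) = +0.2107 V.
ΔG = −nFE = −(2)(96500)(+0.2107) J/mol = −40.7 kJ/mol.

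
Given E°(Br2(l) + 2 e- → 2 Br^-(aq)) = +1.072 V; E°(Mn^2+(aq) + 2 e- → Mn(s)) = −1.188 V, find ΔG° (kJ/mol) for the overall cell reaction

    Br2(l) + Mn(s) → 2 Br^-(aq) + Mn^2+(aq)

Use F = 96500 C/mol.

In the reaction as written Br2(l) is reduced, so the Br₂/Br⁻ couple is the cathode and Mn²⁺/Mn is the anode.
E°cell = +1.072 − (−1.188) = +2.260 V; balancing electrons gives n = 2.
ΔG° = −nFE°cell = −(2)(96500)(+2.260) J/mol = −436 kJ/mol.

−436 kJ/mol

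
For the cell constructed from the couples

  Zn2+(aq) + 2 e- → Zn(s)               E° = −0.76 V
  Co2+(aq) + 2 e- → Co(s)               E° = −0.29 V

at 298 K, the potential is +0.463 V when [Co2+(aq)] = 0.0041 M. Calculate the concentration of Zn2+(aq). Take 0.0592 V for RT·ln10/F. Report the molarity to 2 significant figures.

0.0071 M

Co²⁺/Co is the cathode (higher E°); E°cell = −0.29 − (−0.76) = +0.47 V with n = 2.
Rearranging E = E° − (0.0592/n)·log Q gives log Q = 2(+0.47 − (+0.463))/0.0592 = 0.236.
Balancing electrons gives Co2+(aq) + Zn(s) → Co(s) + Zn2+(aq); thus Q = [Zn2+(aq)] / [Co2+(aq)].
Solving for the unknown gives log [Zn2+(aq)] = −2.151, so [Zn2+(aq)] ≈ 0.0071 M.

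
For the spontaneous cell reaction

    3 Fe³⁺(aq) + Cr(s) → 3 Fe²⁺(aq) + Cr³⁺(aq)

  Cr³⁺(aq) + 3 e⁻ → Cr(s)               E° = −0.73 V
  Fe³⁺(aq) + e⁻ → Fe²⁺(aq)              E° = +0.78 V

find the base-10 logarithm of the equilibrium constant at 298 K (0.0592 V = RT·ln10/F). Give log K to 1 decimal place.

log K = 76.5

The Fe³⁺/Fe²⁺ couple is reduced (cathode); E°cell = +0.78 − (−0.73) = +1.51 V with n = 3.
At equilibrium E = 0, so log K = nE°cell / 0.0592 = (3)(+1.51) / 0.0592 = 76.5.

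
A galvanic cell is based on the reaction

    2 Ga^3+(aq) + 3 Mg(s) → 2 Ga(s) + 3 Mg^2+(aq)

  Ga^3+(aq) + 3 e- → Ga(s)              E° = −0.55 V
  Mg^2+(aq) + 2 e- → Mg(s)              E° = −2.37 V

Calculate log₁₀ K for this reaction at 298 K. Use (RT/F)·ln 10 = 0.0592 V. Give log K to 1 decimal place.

log K = 184.5

The Ga³⁺/Ga couple is reduced (cathode); E°cell = −0.55 − (−2.37) = +1.82 V with n = 6.
At equilibrium E = 0, so log K = nE°cell / 0.0592 = (6)(+1.82) / 0.0592 = 184.5.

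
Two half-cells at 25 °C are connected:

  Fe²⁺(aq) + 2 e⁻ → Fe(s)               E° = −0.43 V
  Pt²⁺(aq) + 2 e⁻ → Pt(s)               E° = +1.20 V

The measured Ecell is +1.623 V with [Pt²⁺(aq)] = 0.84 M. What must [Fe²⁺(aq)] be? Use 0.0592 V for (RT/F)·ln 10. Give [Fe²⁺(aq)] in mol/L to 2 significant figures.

1.4 M

Pt²⁺/Pt is the cathode (higher E°); E°cell = +1.20 − (−0.43) = +1.63 V with n = 2.
Rearranging E = E° − (0.0592/n)·log Q gives log Q = 2(+1.63 − (+1.623))/0.0592 = 0.236.
Balancing electrons gives Pt²⁺(aq) + Fe(s) → Pt(s) + Fe²⁺(aq); thus Q = [Fe²⁺(aq)] / [Pt²⁺(aq)].
Isolating [Fe²⁺(aq)] in Q = 10^{0.236} yields log [Fe²⁺(aq)] = 0.160, i.e. 1.4 M.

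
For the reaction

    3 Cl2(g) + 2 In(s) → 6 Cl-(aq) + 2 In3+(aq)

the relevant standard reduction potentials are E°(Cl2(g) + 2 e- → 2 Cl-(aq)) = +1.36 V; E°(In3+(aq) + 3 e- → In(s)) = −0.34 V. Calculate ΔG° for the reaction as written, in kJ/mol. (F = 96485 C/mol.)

−984 kJ/mol

In the reaction as written Cl2(g) is reduced, so the Cl₂/Cl⁻ couple is the cathode and In³⁺/In is the anode.
E°cell = +1.36 − (−0.34) = +1.70 V; balancing electrons gives n = 6.
ΔG° = −nFE°cell = −(6)(96485)(+1.70) J/mol = −984 kJ/mol.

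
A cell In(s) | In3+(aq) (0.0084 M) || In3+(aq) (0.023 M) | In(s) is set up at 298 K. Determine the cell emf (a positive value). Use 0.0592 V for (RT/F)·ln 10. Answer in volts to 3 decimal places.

For a concentration cell E°cell = 0, since both electrodes use the same couple.
The compartment with the higher In3+(aq) concentration (0.023 M) acts as the cathode; ions are reduced there and produced at the dilute (0.0084 M) anode.
With n = 3, Ecell = −(0.0592/3)·log([dilute]/[conc]) = −(0.0592/3)·log(0.0084/0.023) = +0.009 V.

0.009 V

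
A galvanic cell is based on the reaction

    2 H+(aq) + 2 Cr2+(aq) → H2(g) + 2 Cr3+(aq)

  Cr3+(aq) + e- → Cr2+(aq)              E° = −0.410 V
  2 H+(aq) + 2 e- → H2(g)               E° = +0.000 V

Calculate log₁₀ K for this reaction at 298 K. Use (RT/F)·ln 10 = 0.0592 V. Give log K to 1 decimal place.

The 2H⁺/H₂ couple is reduced (cathode); E°cell = +0.000 − (−0.410) = +0.410 V with n = 2.
At equilibrium E = 0, so log K = nE°cell / 0.0592 = (2)(+0.410) / 0.0592 = 13.9.

log K = 13.9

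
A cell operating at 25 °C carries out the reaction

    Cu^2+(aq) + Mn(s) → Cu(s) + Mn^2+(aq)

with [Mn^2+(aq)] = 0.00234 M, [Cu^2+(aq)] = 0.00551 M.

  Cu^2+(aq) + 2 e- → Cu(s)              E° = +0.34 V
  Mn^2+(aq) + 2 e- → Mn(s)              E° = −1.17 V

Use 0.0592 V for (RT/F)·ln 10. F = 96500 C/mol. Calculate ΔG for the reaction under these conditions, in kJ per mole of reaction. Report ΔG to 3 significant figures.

−294 kJ/mol

With Cu²⁺/Cu reduced at the cathode, E°cell = +0.34 − (−1.17) = +1.51 V and n = 2.
Here Q = [Mn^2+(aq)] / [Cu^2+(aq)] = 0.425 (log Q = −0.372), giving E = +1.51 − (0.0592/2)·(−0.372) = +1.5210 V.
ΔG = −nFE = −(2)(96500)(+1.5210) J/mol = −294 kJ/mol.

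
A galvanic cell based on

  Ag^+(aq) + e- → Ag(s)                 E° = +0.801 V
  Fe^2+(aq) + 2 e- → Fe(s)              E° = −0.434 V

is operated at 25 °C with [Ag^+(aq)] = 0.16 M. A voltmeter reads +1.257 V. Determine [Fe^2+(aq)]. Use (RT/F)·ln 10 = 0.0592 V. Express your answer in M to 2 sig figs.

Ag⁺/Ag is the cathode (higher E°); E°cell = +0.801 − (−0.434) = +1.235 V with n = 2.
Rearranging E = E° − (0.0592/n)·log Q gives log Q = 2(+1.235 − (+1.257))/0.0592 = −0.743.
The balanced reaction is 2 Ag^+(aq) + Fe(s) → 2 Ag(s) + Fe^2+(aq), so Q = [Fe^2+(aq)] / [Ag^+(aq)]^2.
Substituting the known concentrations and solving, log [Fe^2+(aq)] = −2.335 and [Fe^2+(aq)] = 0.0046 M.

0.0046 M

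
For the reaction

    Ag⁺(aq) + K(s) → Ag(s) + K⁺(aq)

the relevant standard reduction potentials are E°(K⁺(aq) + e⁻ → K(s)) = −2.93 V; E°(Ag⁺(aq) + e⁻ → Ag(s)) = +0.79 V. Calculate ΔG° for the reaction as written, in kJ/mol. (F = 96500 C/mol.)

In the reaction as written Ag⁺(aq) is reduced, so the Ag⁺/Ag couple is the cathode and K⁺/K is the anode.
E°cell = +0.79 − (−2.93) = +3.72 V; balancing electrons gives n = 1.
ΔG° = −nFE°cell = −(1)(96500)(+3.72) J/mol = −359 kJ/mol.

−359 kJ/mol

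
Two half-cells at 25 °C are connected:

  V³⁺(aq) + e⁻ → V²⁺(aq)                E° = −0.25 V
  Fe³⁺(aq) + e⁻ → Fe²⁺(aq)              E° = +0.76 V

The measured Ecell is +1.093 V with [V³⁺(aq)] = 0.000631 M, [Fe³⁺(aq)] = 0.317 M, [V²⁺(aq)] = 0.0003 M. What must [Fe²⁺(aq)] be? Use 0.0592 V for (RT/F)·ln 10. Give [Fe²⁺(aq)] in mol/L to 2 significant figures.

With Fe³⁺/Fe²⁺ at the cathode and V³⁺/V²⁺ at the anode, E°cell = +0.76 − (−0.25) = +1.01 V (n = 1).
Since E = E° − (0.0592/n)·log Q, log Q = n(E° − E)/0.0592 = −1.402.
Balancing electrons gives Fe³⁺(aq) + V²⁺(aq) → Fe²⁺(aq) + V³⁺(aq); thus Q = ([Fe²⁺(aq)]·[V³⁺(aq)]) / ([Fe³⁺(aq)]·[V²⁺(aq)]).
Solving for the unknown gives log [Fe²⁺(aq)] = −2.224, so [Fe²⁺(aq)] ≈ 0.0060 M.

0.0060 M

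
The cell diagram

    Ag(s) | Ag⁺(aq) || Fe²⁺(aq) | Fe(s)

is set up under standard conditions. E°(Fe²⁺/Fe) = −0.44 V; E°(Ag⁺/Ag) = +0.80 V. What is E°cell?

By convention the left-hand electrode in cell notation is the anode (oxidation) and the right-hand electrode is the cathode (reduction).
E°cell = E°(right) − E°(left) = −0.44 − (+0.80) = −1.24 V.
The negative sign shows that, as written, the cell would require an external voltage to drive the reaction.

−1.24 V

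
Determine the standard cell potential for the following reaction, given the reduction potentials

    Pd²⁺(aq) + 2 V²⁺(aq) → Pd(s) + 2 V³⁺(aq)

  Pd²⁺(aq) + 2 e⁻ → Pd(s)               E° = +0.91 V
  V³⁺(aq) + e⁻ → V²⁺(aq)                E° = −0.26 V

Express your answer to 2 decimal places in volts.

+1.17 V

Pd²⁺(aq) gains electrons, so the Pd²⁺/Pd couple is the cathode; the V³⁺/V²⁺ couple is the anode.
E°cell = E°(cathode) − E°(anode) = +0.91 − (−0.26) = +1.17 V.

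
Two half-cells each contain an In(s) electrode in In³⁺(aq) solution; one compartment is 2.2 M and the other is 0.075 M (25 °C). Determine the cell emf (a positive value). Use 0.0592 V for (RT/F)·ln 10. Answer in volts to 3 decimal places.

0.029 V

For a concentration cell E°cell = 0, since both electrodes use the same couple.
The compartment with the higher In³⁺(aq) concentration (2.2 M) acts as the cathode; ions are reduced there and produced at the dilute (0.075 M) anode.
With n = 3, Ecell = −(0.0592/3)·log([dilute]/[conc]) = −(0.0592/3)·log(0.075/2.2) = +0.029 V.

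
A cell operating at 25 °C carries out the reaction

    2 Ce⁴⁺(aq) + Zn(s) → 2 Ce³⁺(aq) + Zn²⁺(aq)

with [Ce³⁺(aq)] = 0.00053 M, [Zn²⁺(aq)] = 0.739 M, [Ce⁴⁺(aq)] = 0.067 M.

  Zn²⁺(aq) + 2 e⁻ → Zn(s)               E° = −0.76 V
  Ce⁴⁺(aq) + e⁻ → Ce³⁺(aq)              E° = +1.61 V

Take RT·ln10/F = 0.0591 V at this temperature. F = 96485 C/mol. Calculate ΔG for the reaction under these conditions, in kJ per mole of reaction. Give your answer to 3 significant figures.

−482 kJ/mol

The standard cell potential is +1.61 − (−0.76) = +2.37 V, with n = 2 electrons in the balanced equation.
The reaction quotient is ([Ce³⁺(aq)]^2·[Zn²⁺(aq)]) / [Ce⁴⁺(aq)]^2 = 4.62×10^−5; by Nernst, E = +2.37 − (0.0591/2)(−4.335) = +2.4981 V.
Then ΔG = −nFE = −2 × 96485 × +2.4981 J/mol = −482 kJ/mol.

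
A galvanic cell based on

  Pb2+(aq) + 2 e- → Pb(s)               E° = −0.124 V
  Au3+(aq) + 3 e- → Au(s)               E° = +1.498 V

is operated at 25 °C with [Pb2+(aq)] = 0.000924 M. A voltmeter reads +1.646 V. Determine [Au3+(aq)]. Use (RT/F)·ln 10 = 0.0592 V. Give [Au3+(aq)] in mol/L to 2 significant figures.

Au³⁺/Au is the cathode (higher E°); E°cell = +1.498 − (−0.124) = +1.622 V with n = 6.
Since E = E° − (0.0592/n)·log Q, log Q = n(E° − E)/0.0592 = −2.432.
Balancing electrons gives 2 Au3+(aq) + 3 Pb(s) → 2 Au(s) + 3 Pb2+(aq); thus Q = [Pb2+(aq)]^3 / [Au3+(aq)]^2.
Solving for the unknown gives log [Au3+(aq)] = −3.335, so [Au3+(aq)] ≈ 0.00046 M.

0.00046 M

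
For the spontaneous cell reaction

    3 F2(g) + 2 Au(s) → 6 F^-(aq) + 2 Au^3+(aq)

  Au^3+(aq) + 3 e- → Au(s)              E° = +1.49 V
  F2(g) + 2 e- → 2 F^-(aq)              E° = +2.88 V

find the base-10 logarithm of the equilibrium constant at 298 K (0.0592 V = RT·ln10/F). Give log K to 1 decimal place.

log K = 140.9

The F₂/F⁻ couple is reduced (cathode); E°cell = +2.88 − (+1.49) = +1.39 V with n = 6.
At equilibrium E = 0, so log K = nE°cell / 0.0592 = (6)(+1.39) / 0.0592 = 140.9.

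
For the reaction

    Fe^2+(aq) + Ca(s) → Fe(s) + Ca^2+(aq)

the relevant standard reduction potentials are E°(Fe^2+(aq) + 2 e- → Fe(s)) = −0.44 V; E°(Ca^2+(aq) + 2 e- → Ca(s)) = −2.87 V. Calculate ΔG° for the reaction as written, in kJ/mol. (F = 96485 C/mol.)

−469 kJ/mol

In the reaction as written Fe^2+(aq) is reduced, so the Fe²⁺/Fe couple is the cathode and Ca²⁺/Ca is the anode.
E°cell = −0.44 − (−2.87) = +2.43 V; balancing electrons gives n = 2.
ΔG° = −nFE°cell = −(2)(96485)(+2.43) J/mol = −469 kJ/mol.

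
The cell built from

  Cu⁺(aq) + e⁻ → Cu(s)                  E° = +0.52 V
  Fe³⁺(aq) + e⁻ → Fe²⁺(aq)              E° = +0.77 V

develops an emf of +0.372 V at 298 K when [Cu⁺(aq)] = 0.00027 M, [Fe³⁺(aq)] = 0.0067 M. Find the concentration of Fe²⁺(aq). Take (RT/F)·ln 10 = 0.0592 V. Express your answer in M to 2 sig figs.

With Fe³⁺/Fe²⁺ at the cathode and Cu⁺/Cu at the anode, E°cell = +0.77 − (+0.52) = +0.25 V (n = 1).
From the Nernst equation, log Q = n(E° − E)/0.0592 = 1·(+0.25 − (+0.372))/0.0592 = −2.061.
The balanced reaction is Fe³⁺(aq) + Cu(s) → Fe²⁺(aq) + Cu⁺(aq), so Q = ([Fe²⁺(aq)]·[Cu⁺(aq)]) / [Fe³⁺(aq)].
Substituting the known concentrations and solving, log [Fe²⁺(aq)] = −0.666 and [Fe²⁺(aq)] = 0.22 M.

0.22 M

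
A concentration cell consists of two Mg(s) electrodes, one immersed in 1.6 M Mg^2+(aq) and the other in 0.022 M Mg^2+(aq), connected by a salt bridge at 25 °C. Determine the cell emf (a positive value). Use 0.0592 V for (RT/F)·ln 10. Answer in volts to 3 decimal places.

0.055 V

For a concentration cell E°cell = 0, since both electrodes use the same couple.
The compartment with the higher Mg^2+(aq) concentration (1.6 M) acts as the cathode; ions are reduced there and produced at the dilute (0.022 M) anode.
With n = 2, Ecell = −(0.0592/2)·log([dilute]/[conc]) = −(0.0592/2)·log(0.022/1.6) = +0.055 V.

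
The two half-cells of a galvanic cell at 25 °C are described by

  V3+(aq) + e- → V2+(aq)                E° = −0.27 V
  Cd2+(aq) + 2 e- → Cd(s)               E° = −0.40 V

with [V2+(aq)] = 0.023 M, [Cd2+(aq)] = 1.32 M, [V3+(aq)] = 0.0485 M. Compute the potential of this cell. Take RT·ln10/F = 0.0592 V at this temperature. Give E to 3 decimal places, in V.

+0.146 V

V³⁺/V²⁺ is reduced (cathode, E° = −0.27 V) and Cd²⁺/Cd is oxidized (anode).
E°cell = −0.27 − (−0.40) = +0.13 V, with n = 2 electrons transferred.
For the overall reaction 2 V3+(aq) + Cd(s) → 2 V2+(aq) + Cd2+(aq), Q = ([V2+(aq)]^2·[Cd2+(aq)]) / [V3+(aq)]^2 = 0.297, giving log Q = −0.527.
By the Nernst equation, E = +0.13 − (0.0592/2)·(−0.527) = +0.146 V.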